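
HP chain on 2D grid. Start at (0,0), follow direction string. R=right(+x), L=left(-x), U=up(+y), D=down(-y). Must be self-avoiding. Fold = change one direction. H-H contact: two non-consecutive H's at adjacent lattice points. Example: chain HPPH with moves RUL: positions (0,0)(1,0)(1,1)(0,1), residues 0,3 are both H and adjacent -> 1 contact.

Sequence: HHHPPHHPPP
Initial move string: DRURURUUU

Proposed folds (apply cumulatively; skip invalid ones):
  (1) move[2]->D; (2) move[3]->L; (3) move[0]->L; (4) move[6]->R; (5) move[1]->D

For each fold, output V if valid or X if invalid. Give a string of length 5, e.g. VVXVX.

Answer: VXXVV

Derivation:
Initial: DRURURUUU -> [(0, 0), (0, -1), (1, -1), (1, 0), (2, 0), (2, 1), (3, 1), (3, 2), (3, 3), (3, 4)]
Fold 1: move[2]->D => DRDRURUUU VALID
Fold 2: move[3]->L => DRDLURUUU INVALID (collision), skipped
Fold 3: move[0]->L => LRDRURUUU INVALID (collision), skipped
Fold 4: move[6]->R => DRDRURRUU VALID
Fold 5: move[1]->D => DDDRURRUU VALID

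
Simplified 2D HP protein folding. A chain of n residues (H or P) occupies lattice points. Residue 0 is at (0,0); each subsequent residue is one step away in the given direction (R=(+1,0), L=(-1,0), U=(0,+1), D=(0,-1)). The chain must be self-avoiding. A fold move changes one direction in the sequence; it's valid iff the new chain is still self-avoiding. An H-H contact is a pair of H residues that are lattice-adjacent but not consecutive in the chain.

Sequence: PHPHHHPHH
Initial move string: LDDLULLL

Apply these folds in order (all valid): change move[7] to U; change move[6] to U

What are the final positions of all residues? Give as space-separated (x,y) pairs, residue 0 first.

Answer: (0,0) (-1,0) (-1,-1) (-1,-2) (-2,-2) (-2,-1) (-3,-1) (-3,0) (-3,1)

Derivation:
Initial moves: LDDLULLL
Fold: move[7]->U => LDDLULLU (positions: [(0, 0), (-1, 0), (-1, -1), (-1, -2), (-2, -2), (-2, -1), (-3, -1), (-4, -1), (-4, 0)])
Fold: move[6]->U => LDDLULUU (positions: [(0, 0), (-1, 0), (-1, -1), (-1, -2), (-2, -2), (-2, -1), (-3, -1), (-3, 0), (-3, 1)])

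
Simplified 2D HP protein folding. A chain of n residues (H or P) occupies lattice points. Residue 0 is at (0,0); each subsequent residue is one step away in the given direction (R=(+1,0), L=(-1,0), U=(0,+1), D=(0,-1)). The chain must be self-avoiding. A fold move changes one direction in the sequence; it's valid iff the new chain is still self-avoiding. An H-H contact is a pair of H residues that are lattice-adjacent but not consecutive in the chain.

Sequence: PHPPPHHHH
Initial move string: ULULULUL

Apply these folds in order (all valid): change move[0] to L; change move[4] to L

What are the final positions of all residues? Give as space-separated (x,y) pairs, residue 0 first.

Answer: (0,0) (-1,0) (-2,0) (-2,1) (-3,1) (-4,1) (-5,1) (-5,2) (-6,2)

Derivation:
Initial moves: ULULULUL
Fold: move[0]->L => LLULULUL (positions: [(0, 0), (-1, 0), (-2, 0), (-2, 1), (-3, 1), (-3, 2), (-4, 2), (-4, 3), (-5, 3)])
Fold: move[4]->L => LLULLLUL (positions: [(0, 0), (-1, 0), (-2, 0), (-2, 1), (-3, 1), (-4, 1), (-5, 1), (-5, 2), (-6, 2)])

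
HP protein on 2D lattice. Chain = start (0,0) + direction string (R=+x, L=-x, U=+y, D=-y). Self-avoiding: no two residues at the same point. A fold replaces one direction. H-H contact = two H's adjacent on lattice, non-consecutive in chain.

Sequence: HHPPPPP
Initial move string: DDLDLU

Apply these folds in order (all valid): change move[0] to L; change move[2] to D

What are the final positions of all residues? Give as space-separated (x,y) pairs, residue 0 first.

Answer: (0,0) (-1,0) (-1,-1) (-1,-2) (-1,-3) (-2,-3) (-2,-2)

Derivation:
Initial moves: DDLDLU
Fold: move[0]->L => LDLDLU (positions: [(0, 0), (-1, 0), (-1, -1), (-2, -1), (-2, -2), (-3, -2), (-3, -1)])
Fold: move[2]->D => LDDDLU (positions: [(0, 0), (-1, 0), (-1, -1), (-1, -2), (-1, -3), (-2, -3), (-2, -2)])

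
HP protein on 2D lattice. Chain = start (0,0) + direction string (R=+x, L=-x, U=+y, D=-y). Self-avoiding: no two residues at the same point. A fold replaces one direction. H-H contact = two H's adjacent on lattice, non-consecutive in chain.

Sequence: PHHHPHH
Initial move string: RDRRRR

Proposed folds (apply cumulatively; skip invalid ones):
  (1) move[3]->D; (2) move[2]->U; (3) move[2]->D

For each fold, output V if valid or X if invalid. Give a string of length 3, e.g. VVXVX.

Answer: VXV

Derivation:
Initial: RDRRRR -> [(0, 0), (1, 0), (1, -1), (2, -1), (3, -1), (4, -1), (5, -1)]
Fold 1: move[3]->D => RDRDRR VALID
Fold 2: move[2]->U => RDUDRR INVALID (collision), skipped
Fold 3: move[2]->D => RDDDRR VALID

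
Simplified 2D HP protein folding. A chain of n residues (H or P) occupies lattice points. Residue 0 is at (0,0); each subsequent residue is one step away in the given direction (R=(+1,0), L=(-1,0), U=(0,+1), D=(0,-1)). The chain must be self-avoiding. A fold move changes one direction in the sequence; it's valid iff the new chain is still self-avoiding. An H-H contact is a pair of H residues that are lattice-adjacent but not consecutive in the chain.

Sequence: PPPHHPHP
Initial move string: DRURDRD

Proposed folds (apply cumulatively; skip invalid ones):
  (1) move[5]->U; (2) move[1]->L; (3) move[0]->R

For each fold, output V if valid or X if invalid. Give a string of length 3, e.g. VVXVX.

Initial: DRURDRD -> [(0, 0), (0, -1), (1, -1), (1, 0), (2, 0), (2, -1), (3, -1), (3, -2)]
Fold 1: move[5]->U => DRURDUD INVALID (collision), skipped
Fold 2: move[1]->L => DLURDRD INVALID (collision), skipped
Fold 3: move[0]->R => RRURDRD VALID

Answer: XXV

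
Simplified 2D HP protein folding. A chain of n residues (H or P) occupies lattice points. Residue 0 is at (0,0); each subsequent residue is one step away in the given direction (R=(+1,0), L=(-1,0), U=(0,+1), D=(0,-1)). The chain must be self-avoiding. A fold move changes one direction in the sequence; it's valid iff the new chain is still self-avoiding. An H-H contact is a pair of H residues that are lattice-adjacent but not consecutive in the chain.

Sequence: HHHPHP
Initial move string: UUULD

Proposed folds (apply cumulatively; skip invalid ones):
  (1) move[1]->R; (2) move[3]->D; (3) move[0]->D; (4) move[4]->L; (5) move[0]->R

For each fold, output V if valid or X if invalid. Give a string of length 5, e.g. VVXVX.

Answer: XXXVV

Derivation:
Initial: UUULD -> [(0, 0), (0, 1), (0, 2), (0, 3), (-1, 3), (-1, 2)]
Fold 1: move[1]->R => URULD INVALID (collision), skipped
Fold 2: move[3]->D => UUUDD INVALID (collision), skipped
Fold 3: move[0]->D => DUULD INVALID (collision), skipped
Fold 4: move[4]->L => UUULL VALID
Fold 5: move[0]->R => RUULL VALID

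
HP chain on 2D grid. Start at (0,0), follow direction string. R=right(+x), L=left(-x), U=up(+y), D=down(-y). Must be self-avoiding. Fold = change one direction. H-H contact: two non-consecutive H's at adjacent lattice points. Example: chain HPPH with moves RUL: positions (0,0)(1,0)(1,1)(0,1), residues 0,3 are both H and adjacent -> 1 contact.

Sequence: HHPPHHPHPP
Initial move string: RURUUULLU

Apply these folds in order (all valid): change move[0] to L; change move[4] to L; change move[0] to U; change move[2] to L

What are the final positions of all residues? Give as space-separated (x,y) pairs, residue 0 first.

Answer: (0,0) (0,1) (0,2) (-1,2) (-1,3) (-2,3) (-2,4) (-3,4) (-4,4) (-4,5)

Derivation:
Initial moves: RURUUULLU
Fold: move[0]->L => LURUUULLU (positions: [(0, 0), (-1, 0), (-1, 1), (0, 1), (0, 2), (0, 3), (0, 4), (-1, 4), (-2, 4), (-2, 5)])
Fold: move[4]->L => LURULULLU (positions: [(0, 0), (-1, 0), (-1, 1), (0, 1), (0, 2), (-1, 2), (-1, 3), (-2, 3), (-3, 3), (-3, 4)])
Fold: move[0]->U => UURULULLU (positions: [(0, 0), (0, 1), (0, 2), (1, 2), (1, 3), (0, 3), (0, 4), (-1, 4), (-2, 4), (-2, 5)])
Fold: move[2]->L => UULULULLU (positions: [(0, 0), (0, 1), (0, 2), (-1, 2), (-1, 3), (-2, 3), (-2, 4), (-3, 4), (-4, 4), (-4, 5)])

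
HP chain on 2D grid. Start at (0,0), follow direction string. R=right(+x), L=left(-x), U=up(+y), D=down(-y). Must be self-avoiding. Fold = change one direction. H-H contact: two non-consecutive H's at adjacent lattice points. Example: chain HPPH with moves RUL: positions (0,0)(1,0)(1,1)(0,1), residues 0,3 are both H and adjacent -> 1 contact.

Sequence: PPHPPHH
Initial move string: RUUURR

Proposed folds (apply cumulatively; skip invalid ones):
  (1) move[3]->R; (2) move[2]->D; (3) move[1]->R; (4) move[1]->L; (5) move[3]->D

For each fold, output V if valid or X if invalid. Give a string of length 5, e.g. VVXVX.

Answer: VXVXX

Derivation:
Initial: RUUURR -> [(0, 0), (1, 0), (1, 1), (1, 2), (1, 3), (2, 3), (3, 3)]
Fold 1: move[3]->R => RUURRR VALID
Fold 2: move[2]->D => RUDRRR INVALID (collision), skipped
Fold 3: move[1]->R => RRURRR VALID
Fold 4: move[1]->L => RLURRR INVALID (collision), skipped
Fold 5: move[3]->D => RRUDRR INVALID (collision), skipped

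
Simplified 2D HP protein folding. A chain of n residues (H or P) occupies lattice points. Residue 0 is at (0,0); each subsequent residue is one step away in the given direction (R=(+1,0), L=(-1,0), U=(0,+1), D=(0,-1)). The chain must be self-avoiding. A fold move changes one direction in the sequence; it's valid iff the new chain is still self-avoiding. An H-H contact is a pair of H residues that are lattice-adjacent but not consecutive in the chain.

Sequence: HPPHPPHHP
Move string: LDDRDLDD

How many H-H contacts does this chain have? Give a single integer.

Positions: [(0, 0), (-1, 0), (-1, -1), (-1, -2), (0, -2), (0, -3), (-1, -3), (-1, -4), (-1, -5)]
H-H contact: residue 3 @(-1,-2) - residue 6 @(-1, -3)

Answer: 1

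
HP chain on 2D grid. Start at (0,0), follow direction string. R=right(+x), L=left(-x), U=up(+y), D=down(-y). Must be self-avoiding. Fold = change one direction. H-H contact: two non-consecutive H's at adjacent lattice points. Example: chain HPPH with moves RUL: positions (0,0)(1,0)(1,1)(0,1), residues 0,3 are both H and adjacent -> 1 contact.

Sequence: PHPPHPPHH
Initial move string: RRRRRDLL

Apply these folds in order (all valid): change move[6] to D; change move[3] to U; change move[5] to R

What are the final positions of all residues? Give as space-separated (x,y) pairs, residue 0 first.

Answer: (0,0) (1,0) (2,0) (3,0) (3,1) (4,1) (5,1) (5,0) (4,0)

Derivation:
Initial moves: RRRRRDLL
Fold: move[6]->D => RRRRRDDL (positions: [(0, 0), (1, 0), (2, 0), (3, 0), (4, 0), (5, 0), (5, -1), (5, -2), (4, -2)])
Fold: move[3]->U => RRRURDDL (positions: [(0, 0), (1, 0), (2, 0), (3, 0), (3, 1), (4, 1), (4, 0), (4, -1), (3, -1)])
Fold: move[5]->R => RRRURRDL (positions: [(0, 0), (1, 0), (2, 0), (3, 0), (3, 1), (4, 1), (5, 1), (5, 0), (4, 0)])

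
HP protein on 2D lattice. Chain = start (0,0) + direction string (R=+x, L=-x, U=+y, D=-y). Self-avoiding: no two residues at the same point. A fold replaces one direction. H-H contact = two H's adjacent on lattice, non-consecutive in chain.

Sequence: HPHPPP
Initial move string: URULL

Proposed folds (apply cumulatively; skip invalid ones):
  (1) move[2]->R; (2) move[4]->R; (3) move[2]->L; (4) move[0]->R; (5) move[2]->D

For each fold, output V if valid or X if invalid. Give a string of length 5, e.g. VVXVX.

Answer: XXXVV

Derivation:
Initial: URULL -> [(0, 0), (0, 1), (1, 1), (1, 2), (0, 2), (-1, 2)]
Fold 1: move[2]->R => URRLL INVALID (collision), skipped
Fold 2: move[4]->R => URULR INVALID (collision), skipped
Fold 3: move[2]->L => URLLL INVALID (collision), skipped
Fold 4: move[0]->R => RRULL VALID
Fold 5: move[2]->D => RRDLL VALID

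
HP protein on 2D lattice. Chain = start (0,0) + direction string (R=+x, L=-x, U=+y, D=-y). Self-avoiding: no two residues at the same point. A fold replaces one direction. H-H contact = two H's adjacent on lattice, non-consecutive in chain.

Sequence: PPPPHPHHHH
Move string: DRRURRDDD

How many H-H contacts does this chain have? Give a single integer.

Answer: 0

Derivation:
Positions: [(0, 0), (0, -1), (1, -1), (2, -1), (2, 0), (3, 0), (4, 0), (4, -1), (4, -2), (4, -3)]
No H-H contacts found.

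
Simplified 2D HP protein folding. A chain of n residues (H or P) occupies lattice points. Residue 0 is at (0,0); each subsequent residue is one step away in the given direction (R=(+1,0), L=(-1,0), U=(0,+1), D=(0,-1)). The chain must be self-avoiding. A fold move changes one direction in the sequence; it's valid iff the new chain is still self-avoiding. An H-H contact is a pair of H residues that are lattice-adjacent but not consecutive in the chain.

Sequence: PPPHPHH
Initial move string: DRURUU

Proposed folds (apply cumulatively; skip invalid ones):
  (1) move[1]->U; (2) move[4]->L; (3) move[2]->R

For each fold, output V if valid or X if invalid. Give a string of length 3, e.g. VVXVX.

Initial: DRURUU -> [(0, 0), (0, -1), (1, -1), (1, 0), (2, 0), (2, 1), (2, 2)]
Fold 1: move[1]->U => DUURUU INVALID (collision), skipped
Fold 2: move[4]->L => DRURLU INVALID (collision), skipped
Fold 3: move[2]->R => DRRRUU VALID

Answer: XXV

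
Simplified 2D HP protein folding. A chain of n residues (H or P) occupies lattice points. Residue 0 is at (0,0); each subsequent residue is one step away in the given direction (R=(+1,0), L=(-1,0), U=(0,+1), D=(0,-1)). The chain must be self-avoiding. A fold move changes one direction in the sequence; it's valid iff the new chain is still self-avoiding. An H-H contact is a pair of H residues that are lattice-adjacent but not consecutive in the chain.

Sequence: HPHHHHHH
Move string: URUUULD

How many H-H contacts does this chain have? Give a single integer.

Positions: [(0, 0), (0, 1), (1, 1), (1, 2), (1, 3), (1, 4), (0, 4), (0, 3)]
H-H contact: residue 4 @(1,3) - residue 7 @(0, 3)

Answer: 1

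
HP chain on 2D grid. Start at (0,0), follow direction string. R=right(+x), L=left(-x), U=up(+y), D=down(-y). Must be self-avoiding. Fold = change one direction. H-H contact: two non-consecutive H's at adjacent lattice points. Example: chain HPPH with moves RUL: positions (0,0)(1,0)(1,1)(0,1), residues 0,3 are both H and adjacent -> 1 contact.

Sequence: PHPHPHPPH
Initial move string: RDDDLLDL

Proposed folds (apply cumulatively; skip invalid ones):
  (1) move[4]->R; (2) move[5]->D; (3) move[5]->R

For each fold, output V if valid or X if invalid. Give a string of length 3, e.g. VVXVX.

Initial: RDDDLLDL -> [(0, 0), (1, 0), (1, -1), (1, -2), (1, -3), (0, -3), (-1, -3), (-1, -4), (-2, -4)]
Fold 1: move[4]->R => RDDDRLDL INVALID (collision), skipped
Fold 2: move[5]->D => RDDDLDDL VALID
Fold 3: move[5]->R => RDDDLRDL INVALID (collision), skipped

Answer: XVX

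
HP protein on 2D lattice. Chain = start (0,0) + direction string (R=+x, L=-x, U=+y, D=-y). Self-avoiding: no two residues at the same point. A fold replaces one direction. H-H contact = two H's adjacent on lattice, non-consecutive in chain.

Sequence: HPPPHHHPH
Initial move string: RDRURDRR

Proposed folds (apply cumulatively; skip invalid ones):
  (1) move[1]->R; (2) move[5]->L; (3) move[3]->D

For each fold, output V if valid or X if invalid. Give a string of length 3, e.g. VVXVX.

Initial: RDRURDRR -> [(0, 0), (1, 0), (1, -1), (2, -1), (2, 0), (3, 0), (3, -1), (4, -1), (5, -1)]
Fold 1: move[1]->R => RRRURDRR VALID
Fold 2: move[5]->L => RRRURLRR INVALID (collision), skipped
Fold 3: move[3]->D => RRRDRDRR VALID

Answer: VXV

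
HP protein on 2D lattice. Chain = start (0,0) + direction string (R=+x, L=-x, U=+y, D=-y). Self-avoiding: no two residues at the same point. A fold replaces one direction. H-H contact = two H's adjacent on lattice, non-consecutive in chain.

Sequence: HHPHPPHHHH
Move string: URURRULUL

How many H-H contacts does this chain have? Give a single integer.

Answer: 0

Derivation:
Positions: [(0, 0), (0, 1), (1, 1), (1, 2), (2, 2), (3, 2), (3, 3), (2, 3), (2, 4), (1, 4)]
No H-H contacts found.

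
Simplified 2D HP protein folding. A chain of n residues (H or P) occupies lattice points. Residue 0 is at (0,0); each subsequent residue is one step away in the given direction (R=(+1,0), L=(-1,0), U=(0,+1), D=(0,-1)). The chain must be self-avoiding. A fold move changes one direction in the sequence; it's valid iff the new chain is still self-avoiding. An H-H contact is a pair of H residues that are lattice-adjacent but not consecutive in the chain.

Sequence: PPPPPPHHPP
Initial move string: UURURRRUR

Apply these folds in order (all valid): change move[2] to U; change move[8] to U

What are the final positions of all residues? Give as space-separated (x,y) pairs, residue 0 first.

Initial moves: UURURRRUR
Fold: move[2]->U => UUUURRRUR (positions: [(0, 0), (0, 1), (0, 2), (0, 3), (0, 4), (1, 4), (2, 4), (3, 4), (3, 5), (4, 5)])
Fold: move[8]->U => UUUURRRUU (positions: [(0, 0), (0, 1), (0, 2), (0, 3), (0, 4), (1, 4), (2, 4), (3, 4), (3, 5), (3, 6)])

Answer: (0,0) (0,1) (0,2) (0,3) (0,4) (1,4) (2,4) (3,4) (3,5) (3,6)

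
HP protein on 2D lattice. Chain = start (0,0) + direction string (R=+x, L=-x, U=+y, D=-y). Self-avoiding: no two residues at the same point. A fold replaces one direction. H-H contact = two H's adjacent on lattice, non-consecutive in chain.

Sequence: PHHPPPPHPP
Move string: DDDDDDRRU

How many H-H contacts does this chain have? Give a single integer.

Answer: 0

Derivation:
Positions: [(0, 0), (0, -1), (0, -2), (0, -3), (0, -4), (0, -5), (0, -6), (1, -6), (2, -6), (2, -5)]
No H-H contacts found.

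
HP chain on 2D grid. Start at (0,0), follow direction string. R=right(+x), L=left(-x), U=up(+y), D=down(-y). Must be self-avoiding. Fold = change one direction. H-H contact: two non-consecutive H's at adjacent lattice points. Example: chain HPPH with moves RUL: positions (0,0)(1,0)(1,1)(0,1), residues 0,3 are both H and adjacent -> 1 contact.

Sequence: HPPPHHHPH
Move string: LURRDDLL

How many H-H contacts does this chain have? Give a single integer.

Positions: [(0, 0), (-1, 0), (-1, 1), (0, 1), (1, 1), (1, 0), (1, -1), (0, -1), (-1, -1)]
H-H contact: residue 0 @(0,0) - residue 5 @(1, 0)

Answer: 1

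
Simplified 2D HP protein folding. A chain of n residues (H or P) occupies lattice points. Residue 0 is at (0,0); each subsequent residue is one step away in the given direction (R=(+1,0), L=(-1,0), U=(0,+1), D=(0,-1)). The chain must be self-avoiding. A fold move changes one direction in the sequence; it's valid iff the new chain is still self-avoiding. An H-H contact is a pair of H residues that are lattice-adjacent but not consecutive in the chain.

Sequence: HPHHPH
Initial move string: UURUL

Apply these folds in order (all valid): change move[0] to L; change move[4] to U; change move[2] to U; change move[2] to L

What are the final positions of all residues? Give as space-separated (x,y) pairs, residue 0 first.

Initial moves: UURUL
Fold: move[0]->L => LURUL (positions: [(0, 0), (-1, 0), (-1, 1), (0, 1), (0, 2), (-1, 2)])
Fold: move[4]->U => LURUU (positions: [(0, 0), (-1, 0), (-1, 1), (0, 1), (0, 2), (0, 3)])
Fold: move[2]->U => LUUUU (positions: [(0, 0), (-1, 0), (-1, 1), (-1, 2), (-1, 3), (-1, 4)])
Fold: move[2]->L => LULUU (positions: [(0, 0), (-1, 0), (-1, 1), (-2, 1), (-2, 2), (-2, 3)])

Answer: (0,0) (-1,0) (-1,1) (-2,1) (-2,2) (-2,3)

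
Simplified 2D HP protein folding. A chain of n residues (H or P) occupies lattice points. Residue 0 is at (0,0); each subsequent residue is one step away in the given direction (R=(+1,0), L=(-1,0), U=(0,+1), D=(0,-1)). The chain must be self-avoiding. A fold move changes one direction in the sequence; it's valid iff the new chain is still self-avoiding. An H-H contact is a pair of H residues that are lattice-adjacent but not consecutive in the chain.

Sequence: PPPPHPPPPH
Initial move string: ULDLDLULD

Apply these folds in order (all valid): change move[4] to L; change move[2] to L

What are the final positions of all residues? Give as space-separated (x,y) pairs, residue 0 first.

Initial moves: ULDLDLULD
Fold: move[4]->L => ULDLLLULD (positions: [(0, 0), (0, 1), (-1, 1), (-1, 0), (-2, 0), (-3, 0), (-4, 0), (-4, 1), (-5, 1), (-5, 0)])
Fold: move[2]->L => ULLLLLULD (positions: [(0, 0), (0, 1), (-1, 1), (-2, 1), (-3, 1), (-4, 1), (-5, 1), (-5, 2), (-6, 2), (-6, 1)])

Answer: (0,0) (0,1) (-1,1) (-2,1) (-3,1) (-4,1) (-5,1) (-5,2) (-6,2) (-6,1)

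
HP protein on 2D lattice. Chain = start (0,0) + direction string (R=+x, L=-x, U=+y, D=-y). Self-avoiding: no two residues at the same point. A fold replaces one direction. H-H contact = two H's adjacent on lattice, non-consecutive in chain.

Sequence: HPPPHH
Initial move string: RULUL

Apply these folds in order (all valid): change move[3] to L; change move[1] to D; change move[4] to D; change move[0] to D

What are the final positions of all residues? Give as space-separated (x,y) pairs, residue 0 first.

Answer: (0,0) (0,-1) (0,-2) (-1,-2) (-2,-2) (-2,-3)

Derivation:
Initial moves: RULUL
Fold: move[3]->L => RULLL (positions: [(0, 0), (1, 0), (1, 1), (0, 1), (-1, 1), (-2, 1)])
Fold: move[1]->D => RDLLL (positions: [(0, 0), (1, 0), (1, -1), (0, -1), (-1, -1), (-2, -1)])
Fold: move[4]->D => RDLLD (positions: [(0, 0), (1, 0), (1, -1), (0, -1), (-1, -1), (-1, -2)])
Fold: move[0]->D => DDLLD (positions: [(0, 0), (0, -1), (0, -2), (-1, -2), (-2, -2), (-2, -3)])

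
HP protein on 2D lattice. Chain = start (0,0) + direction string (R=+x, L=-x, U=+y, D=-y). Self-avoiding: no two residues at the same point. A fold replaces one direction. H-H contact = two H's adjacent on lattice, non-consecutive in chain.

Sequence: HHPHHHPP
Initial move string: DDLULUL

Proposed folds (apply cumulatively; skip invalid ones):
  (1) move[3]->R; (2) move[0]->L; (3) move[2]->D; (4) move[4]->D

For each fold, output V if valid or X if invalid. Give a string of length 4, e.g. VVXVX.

Initial: DDLULUL -> [(0, 0), (0, -1), (0, -2), (-1, -2), (-1, -1), (-2, -1), (-2, 0), (-3, 0)]
Fold 1: move[3]->R => DDLRLUL INVALID (collision), skipped
Fold 2: move[0]->L => LDLULUL VALID
Fold 3: move[2]->D => LDDULUL INVALID (collision), skipped
Fold 4: move[4]->D => LDLUDUL INVALID (collision), skipped

Answer: XVXX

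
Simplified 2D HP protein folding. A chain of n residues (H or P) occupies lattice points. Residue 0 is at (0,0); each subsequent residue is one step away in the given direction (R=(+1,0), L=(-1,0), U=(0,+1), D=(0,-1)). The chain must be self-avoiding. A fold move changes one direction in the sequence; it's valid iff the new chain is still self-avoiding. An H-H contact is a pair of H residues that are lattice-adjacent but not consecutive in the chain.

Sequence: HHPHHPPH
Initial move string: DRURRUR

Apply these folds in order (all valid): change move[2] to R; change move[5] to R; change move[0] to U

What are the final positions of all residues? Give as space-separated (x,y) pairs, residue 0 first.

Initial moves: DRURRUR
Fold: move[2]->R => DRRRRUR (positions: [(0, 0), (0, -1), (1, -1), (2, -1), (3, -1), (4, -1), (4, 0), (5, 0)])
Fold: move[5]->R => DRRRRRR (positions: [(0, 0), (0, -1), (1, -1), (2, -1), (3, -1), (4, -1), (5, -1), (6, -1)])
Fold: move[0]->U => URRRRRR (positions: [(0, 0), (0, 1), (1, 1), (2, 1), (3, 1), (4, 1), (5, 1), (6, 1)])

Answer: (0,0) (0,1) (1,1) (2,1) (3,1) (4,1) (5,1) (6,1)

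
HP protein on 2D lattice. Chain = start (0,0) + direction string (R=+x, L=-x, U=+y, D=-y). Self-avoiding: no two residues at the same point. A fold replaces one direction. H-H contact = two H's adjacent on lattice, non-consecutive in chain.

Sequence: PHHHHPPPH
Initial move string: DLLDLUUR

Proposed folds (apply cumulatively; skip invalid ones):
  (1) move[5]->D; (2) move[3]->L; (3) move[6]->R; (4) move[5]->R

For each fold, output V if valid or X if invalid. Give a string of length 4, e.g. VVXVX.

Initial: DLLDLUUR -> [(0, 0), (0, -1), (-1, -1), (-2, -1), (-2, -2), (-3, -2), (-3, -1), (-3, 0), (-2, 0)]
Fold 1: move[5]->D => DLLDLDUR INVALID (collision), skipped
Fold 2: move[3]->L => DLLLLUUR VALID
Fold 3: move[6]->R => DLLLLURR VALID
Fold 4: move[5]->R => DLLLLRRR INVALID (collision), skipped

Answer: XVVX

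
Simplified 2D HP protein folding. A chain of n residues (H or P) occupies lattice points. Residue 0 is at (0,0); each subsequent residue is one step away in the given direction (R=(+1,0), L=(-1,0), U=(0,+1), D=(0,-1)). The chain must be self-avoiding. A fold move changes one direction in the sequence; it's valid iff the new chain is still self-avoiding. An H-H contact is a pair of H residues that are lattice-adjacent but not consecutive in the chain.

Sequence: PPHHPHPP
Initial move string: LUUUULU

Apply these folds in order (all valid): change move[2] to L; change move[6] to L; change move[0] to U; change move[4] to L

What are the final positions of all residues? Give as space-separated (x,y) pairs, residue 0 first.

Answer: (0,0) (0,1) (0,2) (-1,2) (-1,3) (-2,3) (-3,3) (-4,3)

Derivation:
Initial moves: LUUUULU
Fold: move[2]->L => LULUULU (positions: [(0, 0), (-1, 0), (-1, 1), (-2, 1), (-2, 2), (-2, 3), (-3, 3), (-3, 4)])
Fold: move[6]->L => LULUULL (positions: [(0, 0), (-1, 0), (-1, 1), (-2, 1), (-2, 2), (-2, 3), (-3, 3), (-4, 3)])
Fold: move[0]->U => UULUULL (positions: [(0, 0), (0, 1), (0, 2), (-1, 2), (-1, 3), (-1, 4), (-2, 4), (-3, 4)])
Fold: move[4]->L => UULULLL (positions: [(0, 0), (0, 1), (0, 2), (-1, 2), (-1, 3), (-2, 3), (-3, 3), (-4, 3)])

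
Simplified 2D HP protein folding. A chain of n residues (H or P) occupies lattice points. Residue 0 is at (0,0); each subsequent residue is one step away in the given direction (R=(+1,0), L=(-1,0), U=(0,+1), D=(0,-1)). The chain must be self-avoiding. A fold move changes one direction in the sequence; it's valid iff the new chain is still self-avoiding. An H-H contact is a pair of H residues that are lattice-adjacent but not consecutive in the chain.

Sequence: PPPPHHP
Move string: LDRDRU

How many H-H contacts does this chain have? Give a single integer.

Positions: [(0, 0), (-1, 0), (-1, -1), (0, -1), (0, -2), (1, -2), (1, -1)]
No H-H contacts found.

Answer: 0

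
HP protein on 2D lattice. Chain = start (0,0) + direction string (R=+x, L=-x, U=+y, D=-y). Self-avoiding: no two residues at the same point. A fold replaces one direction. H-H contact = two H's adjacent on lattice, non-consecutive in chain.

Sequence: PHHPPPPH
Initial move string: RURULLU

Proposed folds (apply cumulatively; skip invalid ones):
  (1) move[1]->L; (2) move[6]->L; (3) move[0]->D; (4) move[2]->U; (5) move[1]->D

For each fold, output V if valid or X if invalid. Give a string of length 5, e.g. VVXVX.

Answer: XVXVX

Derivation:
Initial: RURULLU -> [(0, 0), (1, 0), (1, 1), (2, 1), (2, 2), (1, 2), (0, 2), (0, 3)]
Fold 1: move[1]->L => RLRULLU INVALID (collision), skipped
Fold 2: move[6]->L => RURULLL VALID
Fold 3: move[0]->D => DURULLL INVALID (collision), skipped
Fold 4: move[2]->U => RUUULLL VALID
Fold 5: move[1]->D => RDUULLL INVALID (collision), skipped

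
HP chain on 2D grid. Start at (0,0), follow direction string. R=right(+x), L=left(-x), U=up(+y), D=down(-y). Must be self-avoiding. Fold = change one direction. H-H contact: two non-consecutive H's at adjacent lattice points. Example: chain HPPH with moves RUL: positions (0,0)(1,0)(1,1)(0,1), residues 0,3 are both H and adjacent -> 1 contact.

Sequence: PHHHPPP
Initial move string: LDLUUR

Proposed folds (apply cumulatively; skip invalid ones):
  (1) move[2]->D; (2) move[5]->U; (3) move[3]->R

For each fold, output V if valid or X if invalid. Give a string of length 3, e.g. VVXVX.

Answer: XVX

Derivation:
Initial: LDLUUR -> [(0, 0), (-1, 0), (-1, -1), (-2, -1), (-2, 0), (-2, 1), (-1, 1)]
Fold 1: move[2]->D => LDDUUR INVALID (collision), skipped
Fold 2: move[5]->U => LDLUUU VALID
Fold 3: move[3]->R => LDLRUU INVALID (collision), skipped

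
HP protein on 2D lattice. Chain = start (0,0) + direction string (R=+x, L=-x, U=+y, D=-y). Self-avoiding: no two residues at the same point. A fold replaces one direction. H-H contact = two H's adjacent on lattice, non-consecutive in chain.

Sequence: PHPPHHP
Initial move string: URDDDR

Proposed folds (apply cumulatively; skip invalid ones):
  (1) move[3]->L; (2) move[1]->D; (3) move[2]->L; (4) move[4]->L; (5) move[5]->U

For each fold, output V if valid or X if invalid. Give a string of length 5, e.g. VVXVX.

Initial: URDDDR -> [(0, 0), (0, 1), (1, 1), (1, 0), (1, -1), (1, -2), (2, -2)]
Fold 1: move[3]->L => URDLDR INVALID (collision), skipped
Fold 2: move[1]->D => UDDDDR INVALID (collision), skipped
Fold 3: move[2]->L => URLDDR INVALID (collision), skipped
Fold 4: move[4]->L => URDDLR INVALID (collision), skipped
Fold 5: move[5]->U => URDDDU INVALID (collision), skipped

Answer: XXXXX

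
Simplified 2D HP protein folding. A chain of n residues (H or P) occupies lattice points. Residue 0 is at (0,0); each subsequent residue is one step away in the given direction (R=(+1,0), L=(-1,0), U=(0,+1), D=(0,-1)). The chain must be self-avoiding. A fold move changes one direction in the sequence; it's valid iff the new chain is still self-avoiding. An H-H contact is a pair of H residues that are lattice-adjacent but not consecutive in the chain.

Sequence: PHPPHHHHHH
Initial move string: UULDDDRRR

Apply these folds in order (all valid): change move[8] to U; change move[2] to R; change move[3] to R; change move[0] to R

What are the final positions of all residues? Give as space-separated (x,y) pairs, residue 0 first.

Initial moves: UULDDDRRR
Fold: move[8]->U => UULDDDRRU (positions: [(0, 0), (0, 1), (0, 2), (-1, 2), (-1, 1), (-1, 0), (-1, -1), (0, -1), (1, -1), (1, 0)])
Fold: move[2]->R => UURDDDRRU (positions: [(0, 0), (0, 1), (0, 2), (1, 2), (1, 1), (1, 0), (1, -1), (2, -1), (3, -1), (3, 0)])
Fold: move[3]->R => UURRDDRRU (positions: [(0, 0), (0, 1), (0, 2), (1, 2), (2, 2), (2, 1), (2, 0), (3, 0), (4, 0), (4, 1)])
Fold: move[0]->R => RURRDDRRU (positions: [(0, 0), (1, 0), (1, 1), (2, 1), (3, 1), (3, 0), (3, -1), (4, -1), (5, -1), (5, 0)])

Answer: (0,0) (1,0) (1,1) (2,1) (3,1) (3,0) (3,-1) (4,-1) (5,-1) (5,0)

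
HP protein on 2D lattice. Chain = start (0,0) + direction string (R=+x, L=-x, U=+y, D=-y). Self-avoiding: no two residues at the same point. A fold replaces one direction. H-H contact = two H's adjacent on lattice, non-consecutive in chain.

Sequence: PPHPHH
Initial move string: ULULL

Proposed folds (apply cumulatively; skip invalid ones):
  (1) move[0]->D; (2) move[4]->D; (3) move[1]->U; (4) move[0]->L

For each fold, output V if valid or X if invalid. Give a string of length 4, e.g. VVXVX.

Answer: VVXV

Derivation:
Initial: ULULL -> [(0, 0), (0, 1), (-1, 1), (-1, 2), (-2, 2), (-3, 2)]
Fold 1: move[0]->D => DLULL VALID
Fold 2: move[4]->D => DLULD VALID
Fold 3: move[1]->U => DUULD INVALID (collision), skipped
Fold 4: move[0]->L => LLULD VALID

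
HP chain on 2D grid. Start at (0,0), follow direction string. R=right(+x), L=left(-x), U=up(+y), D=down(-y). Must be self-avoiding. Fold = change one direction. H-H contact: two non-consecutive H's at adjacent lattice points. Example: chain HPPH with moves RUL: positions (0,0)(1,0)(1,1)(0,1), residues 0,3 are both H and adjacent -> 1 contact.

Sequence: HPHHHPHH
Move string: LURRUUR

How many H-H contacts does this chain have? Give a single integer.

Positions: [(0, 0), (-1, 0), (-1, 1), (0, 1), (1, 1), (1, 2), (1, 3), (2, 3)]
H-H contact: residue 0 @(0,0) - residue 3 @(0, 1)

Answer: 1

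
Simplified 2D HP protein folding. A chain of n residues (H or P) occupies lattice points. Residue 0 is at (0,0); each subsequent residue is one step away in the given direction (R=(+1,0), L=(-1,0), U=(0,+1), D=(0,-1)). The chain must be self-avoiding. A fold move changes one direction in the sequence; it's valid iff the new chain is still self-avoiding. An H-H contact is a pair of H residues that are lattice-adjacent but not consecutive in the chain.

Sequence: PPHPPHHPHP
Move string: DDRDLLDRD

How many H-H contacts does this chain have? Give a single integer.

Positions: [(0, 0), (0, -1), (0, -2), (1, -2), (1, -3), (0, -3), (-1, -3), (-1, -4), (0, -4), (0, -5)]
H-H contact: residue 2 @(0,-2) - residue 5 @(0, -3)
H-H contact: residue 5 @(0,-3) - residue 8 @(0, -4)

Answer: 2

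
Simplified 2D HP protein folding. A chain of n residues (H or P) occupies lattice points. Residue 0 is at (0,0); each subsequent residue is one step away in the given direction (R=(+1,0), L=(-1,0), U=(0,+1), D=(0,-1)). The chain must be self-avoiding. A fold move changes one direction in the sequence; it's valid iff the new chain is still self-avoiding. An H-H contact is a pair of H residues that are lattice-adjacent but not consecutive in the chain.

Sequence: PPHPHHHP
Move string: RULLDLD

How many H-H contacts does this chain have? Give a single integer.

Positions: [(0, 0), (1, 0), (1, 1), (0, 1), (-1, 1), (-1, 0), (-2, 0), (-2, -1)]
No H-H contacts found.

Answer: 0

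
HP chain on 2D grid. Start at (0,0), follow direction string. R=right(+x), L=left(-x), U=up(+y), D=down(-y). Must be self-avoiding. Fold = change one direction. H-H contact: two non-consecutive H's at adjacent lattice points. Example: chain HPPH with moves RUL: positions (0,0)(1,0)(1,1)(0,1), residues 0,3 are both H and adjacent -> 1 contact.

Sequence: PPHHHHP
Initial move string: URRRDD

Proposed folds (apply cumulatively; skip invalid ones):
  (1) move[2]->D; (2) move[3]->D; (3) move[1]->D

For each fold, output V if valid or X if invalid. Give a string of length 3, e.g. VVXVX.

Answer: VVX

Derivation:
Initial: URRRDD -> [(0, 0), (0, 1), (1, 1), (2, 1), (3, 1), (3, 0), (3, -1)]
Fold 1: move[2]->D => URDRDD VALID
Fold 2: move[3]->D => URDDDD VALID
Fold 3: move[1]->D => UDDDDD INVALID (collision), skipped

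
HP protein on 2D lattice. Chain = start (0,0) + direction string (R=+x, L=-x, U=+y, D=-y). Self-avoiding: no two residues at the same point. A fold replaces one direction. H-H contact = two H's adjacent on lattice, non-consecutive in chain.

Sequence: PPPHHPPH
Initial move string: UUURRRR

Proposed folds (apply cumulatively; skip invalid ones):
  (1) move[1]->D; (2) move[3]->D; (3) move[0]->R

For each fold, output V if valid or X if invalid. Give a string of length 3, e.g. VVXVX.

Answer: XXV

Derivation:
Initial: UUURRRR -> [(0, 0), (0, 1), (0, 2), (0, 3), (1, 3), (2, 3), (3, 3), (4, 3)]
Fold 1: move[1]->D => UDURRRR INVALID (collision), skipped
Fold 2: move[3]->D => UUUDRRR INVALID (collision), skipped
Fold 3: move[0]->R => RUURRRR VALID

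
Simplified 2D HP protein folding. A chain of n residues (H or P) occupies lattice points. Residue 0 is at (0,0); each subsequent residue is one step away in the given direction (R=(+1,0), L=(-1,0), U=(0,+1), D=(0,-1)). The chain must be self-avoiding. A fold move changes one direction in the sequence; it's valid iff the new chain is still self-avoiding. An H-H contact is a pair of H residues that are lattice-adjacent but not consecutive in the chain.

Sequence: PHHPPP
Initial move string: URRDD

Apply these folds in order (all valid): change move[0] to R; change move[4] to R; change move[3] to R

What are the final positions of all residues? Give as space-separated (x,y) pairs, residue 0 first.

Initial moves: URRDD
Fold: move[0]->R => RRRDD (positions: [(0, 0), (1, 0), (2, 0), (3, 0), (3, -1), (3, -2)])
Fold: move[4]->R => RRRDR (positions: [(0, 0), (1, 0), (2, 0), (3, 0), (3, -1), (4, -1)])
Fold: move[3]->R => RRRRR (positions: [(0, 0), (1, 0), (2, 0), (3, 0), (4, 0), (5, 0)])

Answer: (0,0) (1,0) (2,0) (3,0) (4,0) (5,0)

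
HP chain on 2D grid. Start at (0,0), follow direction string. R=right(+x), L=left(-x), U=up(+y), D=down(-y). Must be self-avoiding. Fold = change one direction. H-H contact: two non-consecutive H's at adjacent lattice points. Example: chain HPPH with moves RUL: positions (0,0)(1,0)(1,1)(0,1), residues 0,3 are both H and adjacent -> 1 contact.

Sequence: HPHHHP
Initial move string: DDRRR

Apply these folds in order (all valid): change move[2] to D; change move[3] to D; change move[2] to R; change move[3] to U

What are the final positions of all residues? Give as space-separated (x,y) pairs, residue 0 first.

Initial moves: DDRRR
Fold: move[2]->D => DDDRR (positions: [(0, 0), (0, -1), (0, -2), (0, -3), (1, -3), (2, -3)])
Fold: move[3]->D => DDDDR (positions: [(0, 0), (0, -1), (0, -2), (0, -3), (0, -4), (1, -4)])
Fold: move[2]->R => DDRDR (positions: [(0, 0), (0, -1), (0, -2), (1, -2), (1, -3), (2, -3)])
Fold: move[3]->U => DDRUR (positions: [(0, 0), (0, -1), (0, -2), (1, -2), (1, -1), (2, -1)])

Answer: (0,0) (0,-1) (0,-2) (1,-2) (1,-1) (2,-1)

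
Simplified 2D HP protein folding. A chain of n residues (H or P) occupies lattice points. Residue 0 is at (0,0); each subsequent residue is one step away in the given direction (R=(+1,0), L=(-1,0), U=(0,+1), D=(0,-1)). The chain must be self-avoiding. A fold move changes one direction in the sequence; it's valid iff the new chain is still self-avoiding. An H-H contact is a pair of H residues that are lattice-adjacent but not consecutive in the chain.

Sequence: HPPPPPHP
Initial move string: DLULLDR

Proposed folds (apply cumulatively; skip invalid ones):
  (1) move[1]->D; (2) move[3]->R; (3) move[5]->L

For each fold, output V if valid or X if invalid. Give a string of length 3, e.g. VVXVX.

Answer: XXX

Derivation:
Initial: DLULLDR -> [(0, 0), (0, -1), (-1, -1), (-1, 0), (-2, 0), (-3, 0), (-3, -1), (-2, -1)]
Fold 1: move[1]->D => DDULLDR INVALID (collision), skipped
Fold 2: move[3]->R => DLURLDR INVALID (collision), skipped
Fold 3: move[5]->L => DLULLLR INVALID (collision), skipped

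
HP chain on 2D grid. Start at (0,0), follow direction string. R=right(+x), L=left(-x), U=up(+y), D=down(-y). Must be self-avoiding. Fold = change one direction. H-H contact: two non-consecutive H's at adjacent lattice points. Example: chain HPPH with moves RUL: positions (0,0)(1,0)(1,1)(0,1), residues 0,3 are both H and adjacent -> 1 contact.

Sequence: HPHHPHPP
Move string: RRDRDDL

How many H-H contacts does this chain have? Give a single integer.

Answer: 0

Derivation:
Positions: [(0, 0), (1, 0), (2, 0), (2, -1), (3, -1), (3, -2), (3, -3), (2, -3)]
No H-H contacts found.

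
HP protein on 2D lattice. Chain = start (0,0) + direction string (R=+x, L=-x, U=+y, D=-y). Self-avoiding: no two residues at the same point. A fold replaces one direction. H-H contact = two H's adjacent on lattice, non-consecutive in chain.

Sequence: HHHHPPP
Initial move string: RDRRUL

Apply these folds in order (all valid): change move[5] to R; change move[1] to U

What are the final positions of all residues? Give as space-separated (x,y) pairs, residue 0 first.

Answer: (0,0) (1,0) (1,1) (2,1) (3,1) (3,2) (4,2)

Derivation:
Initial moves: RDRRUL
Fold: move[5]->R => RDRRUR (positions: [(0, 0), (1, 0), (1, -1), (2, -1), (3, -1), (3, 0), (4, 0)])
Fold: move[1]->U => RURRUR (positions: [(0, 0), (1, 0), (1, 1), (2, 1), (3, 1), (3, 2), (4, 2)])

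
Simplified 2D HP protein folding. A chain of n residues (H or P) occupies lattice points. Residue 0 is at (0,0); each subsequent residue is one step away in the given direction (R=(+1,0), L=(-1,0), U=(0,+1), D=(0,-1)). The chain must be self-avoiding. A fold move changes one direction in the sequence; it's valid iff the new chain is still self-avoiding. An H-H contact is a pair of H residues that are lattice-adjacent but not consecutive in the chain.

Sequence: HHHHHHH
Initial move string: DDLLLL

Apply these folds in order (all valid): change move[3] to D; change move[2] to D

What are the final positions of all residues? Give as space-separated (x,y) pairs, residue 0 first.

Initial moves: DDLLLL
Fold: move[3]->D => DDLDLL (positions: [(0, 0), (0, -1), (0, -2), (-1, -2), (-1, -3), (-2, -3), (-3, -3)])
Fold: move[2]->D => DDDDLL (positions: [(0, 0), (0, -1), (0, -2), (0, -3), (0, -4), (-1, -4), (-2, -4)])

Answer: (0,0) (0,-1) (0,-2) (0,-3) (0,-4) (-1,-4) (-2,-4)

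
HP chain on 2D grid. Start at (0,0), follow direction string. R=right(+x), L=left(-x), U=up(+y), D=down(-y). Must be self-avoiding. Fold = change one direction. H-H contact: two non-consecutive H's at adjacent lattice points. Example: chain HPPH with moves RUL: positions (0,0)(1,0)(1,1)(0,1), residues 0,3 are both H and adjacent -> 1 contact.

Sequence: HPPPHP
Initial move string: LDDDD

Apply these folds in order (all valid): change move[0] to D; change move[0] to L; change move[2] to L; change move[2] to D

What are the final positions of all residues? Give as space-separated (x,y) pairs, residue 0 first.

Answer: (0,0) (-1,0) (-1,-1) (-1,-2) (-1,-3) (-1,-4)

Derivation:
Initial moves: LDDDD
Fold: move[0]->D => DDDDD (positions: [(0, 0), (0, -1), (0, -2), (0, -3), (0, -4), (0, -5)])
Fold: move[0]->L => LDDDD (positions: [(0, 0), (-1, 0), (-1, -1), (-1, -2), (-1, -3), (-1, -4)])
Fold: move[2]->L => LDLDD (positions: [(0, 0), (-1, 0), (-1, -1), (-2, -1), (-2, -2), (-2, -3)])
Fold: move[2]->D => LDDDD (positions: [(0, 0), (-1, 0), (-1, -1), (-1, -2), (-1, -3), (-1, -4)])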